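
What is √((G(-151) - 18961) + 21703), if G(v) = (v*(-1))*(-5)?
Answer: √1987 ≈ 44.576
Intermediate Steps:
G(v) = 5*v (G(v) = -v*(-5) = 5*v)
√((G(-151) - 18961) + 21703) = √((5*(-151) - 18961) + 21703) = √((-755 - 18961) + 21703) = √(-19716 + 21703) = √1987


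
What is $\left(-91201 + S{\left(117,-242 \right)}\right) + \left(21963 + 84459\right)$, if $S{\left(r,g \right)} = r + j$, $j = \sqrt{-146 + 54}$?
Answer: $15338 + 2 i \sqrt{23} \approx 15338.0 + 9.5917 i$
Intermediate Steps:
$j = 2 i \sqrt{23}$ ($j = \sqrt{-92} = 2 i \sqrt{23} \approx 9.5917 i$)
$S{\left(r,g \right)} = r + 2 i \sqrt{23}$
$\left(-91201 + S{\left(117,-242 \right)}\right) + \left(21963 + 84459\right) = \left(-91201 + \left(117 + 2 i \sqrt{23}\right)\right) + \left(21963 + 84459\right) = \left(-91084 + 2 i \sqrt{23}\right) + 106422 = 15338 + 2 i \sqrt{23}$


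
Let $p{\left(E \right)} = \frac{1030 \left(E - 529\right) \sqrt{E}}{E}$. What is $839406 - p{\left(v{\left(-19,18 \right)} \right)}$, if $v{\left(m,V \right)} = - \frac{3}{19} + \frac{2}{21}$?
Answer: $839406 - \frac{43485776 i \sqrt{399}}{399} \approx 8.3941 \cdot 10^{5} - 2.177 \cdot 10^{6} i$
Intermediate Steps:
$v{\left(m,V \right)} = - \frac{25}{399}$ ($v{\left(m,V \right)} = \left(-3\right) \frac{1}{19} + 2 \cdot \frac{1}{21} = - \frac{3}{19} + \frac{2}{21} = - \frac{25}{399}$)
$p{\left(E \right)} = \frac{-544870 + 1030 E}{\sqrt{E}}$ ($p{\left(E \right)} = \frac{1030 \left(-529 + E\right) \sqrt{E}}{E} = \frac{\left(-544870 + 1030 E\right) \sqrt{E}}{E} = \frac{\sqrt{E} \left(-544870 + 1030 E\right)}{E} = \frac{-544870 + 1030 E}{\sqrt{E}}$)
$839406 - p{\left(v{\left(-19,18 \right)} \right)} = 839406 - \frac{1030 \left(-529 - \frac{25}{399}\right)}{\frac{5}{399} i \sqrt{399}} = 839406 - 1030 \left(- \frac{i \sqrt{399}}{5}\right) \left(- \frac{211096}{399}\right) = 839406 - \frac{43485776 i \sqrt{399}}{399}$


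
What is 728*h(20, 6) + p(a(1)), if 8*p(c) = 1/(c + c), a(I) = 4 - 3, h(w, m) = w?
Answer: 232961/16 ≈ 14560.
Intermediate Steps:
a(I) = 1
p(c) = 1/(16*c) (p(c) = 1/(8*(c + c)) = 1/(8*((2*c))) = (1/(2*c))/8 = 1/(16*c))
728*h(20, 6) + p(a(1)) = 728*20 + (1/16)/1 = 14560 + (1/16)*1 = 14560 + 1/16 = 232961/16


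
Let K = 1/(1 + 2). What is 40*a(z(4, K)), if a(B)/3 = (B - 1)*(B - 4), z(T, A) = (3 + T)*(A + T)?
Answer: 278080/3 ≈ 92693.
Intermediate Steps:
K = ⅓ (K = 1/3 = ⅓ ≈ 0.33333)
a(B) = 3*(-1 + B)*(-4 + B) (a(B) = 3*((B - 1)*(B - 4)) = 3*((-1 + B)*(-4 + B)) = 3*(-1 + B)*(-4 + B))
40*a(z(4, K)) = 40*(12 - 15*(4² + 3*(⅓) + 3*4 + (⅓)*4) + 3*(4² + 3*(⅓) + 3*4 + (⅓)*4)²) = 40*(12 - 15*(16 + 1 + 12 + 4/3) + 3*(16 + 1 + 12 + 4/3)²) = 40*(12 - 15*91/3 + 3*(91/3)²) = 40*(12 - 455 + 3*(8281/9)) = 40*(12 - 455 + 8281/3) = 40*(6952/3) = 278080/3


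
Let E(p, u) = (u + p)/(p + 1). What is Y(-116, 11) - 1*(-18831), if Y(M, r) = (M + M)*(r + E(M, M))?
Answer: 1818261/115 ≈ 15811.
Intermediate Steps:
E(p, u) = (p + u)/(1 + p)
Y(M, r) = 2*M*(r + 2*M/(1 + M)) (Y(M, r) = (M + M)*(r + (M + M)/(1 + M)) = (2*M)*(r + (2*M)/(1 + M)) = (2*M)*(r + 2*M/(1 + M)) = 2*M*(r + 2*M/(1 + M)))
Y(-116, 11) - 1*(-18831) = 2*(-116)*(2*(-116) + 11*(1 - 116))/(1 - 116) - 1*(-18831) = 2*(-116)*(-232 + 11*(-115))/(-115) + 18831 = 2*(-116)*(-1/115)*(-232 - 1265) + 18831 = 2*(-116)*(-1/115)*(-1497) + 18831 = -347304/115 + 18831 = 1818261/115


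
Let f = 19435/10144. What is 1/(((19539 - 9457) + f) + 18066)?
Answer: 10144/285552747 ≈ 3.5524e-5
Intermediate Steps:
f = 19435/10144 (f = 19435*(1/10144) = 19435/10144 ≈ 1.9159)
1/(((19539 - 9457) + f) + 18066) = 1/(((19539 - 9457) + 19435/10144) + 18066) = 1/((10082 + 19435/10144) + 18066) = 1/(102291243/10144 + 18066) = 1/(285552747/10144) = 10144/285552747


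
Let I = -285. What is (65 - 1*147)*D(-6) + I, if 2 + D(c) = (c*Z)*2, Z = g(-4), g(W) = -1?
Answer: -1105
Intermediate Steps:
Z = -1
D(c) = -2 - 2*c (D(c) = -2 + (c*(-1))*2 = -2 - c*2 = -2 - 2*c)
(65 - 1*147)*D(-6) + I = (65 - 1*147)*(-2 - 2*(-6)) - 285 = (65 - 147)*(-2 + 12) - 285 = -82*10 - 285 = -820 - 285 = -1105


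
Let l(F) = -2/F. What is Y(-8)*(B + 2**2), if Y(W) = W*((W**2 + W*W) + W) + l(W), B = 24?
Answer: -26873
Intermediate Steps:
Y(W) = -2/W + W*(W + 2*W**2) (Y(W) = W*((W**2 + W*W) + W) - 2/W = W*((W**2 + W**2) + W) - 2/W = W*(2*W**2 + W) - 2/W = W*(W + 2*W**2) - 2/W = -2/W + W*(W + 2*W**2))
Y(-8)*(B + 2**2) = ((-2 + (-8)**3*(1 + 2*(-8)))/(-8))*(24 + 2**2) = (-(-2 - 512*(1 - 16))/8)*(24 + 4) = -(-2 - 512*(-15))/8*28 = -(-2 + 7680)/8*28 = -1/8*7678*28 = -3839/4*28 = -26873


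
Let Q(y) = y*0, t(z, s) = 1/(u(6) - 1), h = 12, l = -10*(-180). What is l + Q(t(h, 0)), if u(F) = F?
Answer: 1800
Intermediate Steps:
l = 1800
t(z, s) = 1/5 (t(z, s) = 1/(6 - 1) = 1/5)
Q(y) = 0
l + Q(t(h, 0)) = 1800 + 0 = 1800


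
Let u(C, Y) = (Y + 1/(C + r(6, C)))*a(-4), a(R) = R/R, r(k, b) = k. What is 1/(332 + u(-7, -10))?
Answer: 1/321 ≈ 0.0031153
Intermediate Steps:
a(R) = 1
u(C, Y) = Y + 1/(6 + C) (u(C, Y) = (Y + 1/(C + 6))*1 = (Y + 1/(6 + C))*1 = Y + 1/(6 + C))
1/(332 + u(-7, -10)) = 1/(332 + (1 + 6*(-10) - 7*(-10))/(6 - 7)) = 1/(332 + (1 - 60 + 70)/(-1)) = 1/(332 - 1*11) = 1/(332 - 11) = 1/321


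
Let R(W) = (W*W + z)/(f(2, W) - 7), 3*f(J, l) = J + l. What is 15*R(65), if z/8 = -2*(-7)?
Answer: 195165/46 ≈ 4242.7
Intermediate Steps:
z = 112 (z = 8*(-2*(-7)) = 8*14 = 112)
f(J, l) = J/3 + l/3 (f(J, l) = (J + l)/3 = J/3 + l/3)
R(W) = (112 + W²)/(-19/3 + W/3) (R(W) = (W*W + 112)/(((⅓)*2 + W/3) - 7) = (W² + 112)/((⅔ + W/3) - 7) = (112 + W²)/(-19/3 + W/3))
15*R(65) = 15*(3*(112 + 65²)/(-19 + 65)) = 15*(3*(112 + 4225)/46) = 15*(3*(1/46)*4337) = 15*(13011/46) = 195165/46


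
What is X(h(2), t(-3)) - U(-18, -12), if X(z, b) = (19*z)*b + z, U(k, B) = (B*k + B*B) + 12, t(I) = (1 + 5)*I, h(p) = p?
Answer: -1054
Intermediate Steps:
t(I) = 6*I
U(k, B) = 12 + B**2 + B*k (U(k, B) = (B*k + B**2) + 12 = (B**2 + B*k) + 12 = 12 + B**2 + B*k)
X(z, b) = z + 19*b*z (X(z, b) = 19*b*z + z = z + 19*b*z)
X(h(2), t(-3)) - U(-18, -12) = 2*(1 + 19*(6*(-3))) - (12 + (-12)**2 - 12*(-18)) = 2*(1 + 19*(-18)) - (12 + 144 + 216) = 2*(1 - 342) - 1*372 = 2*(-341) - 372 = -682 - 372 = -1054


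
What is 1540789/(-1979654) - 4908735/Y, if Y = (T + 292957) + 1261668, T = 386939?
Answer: -2118189555281/640604156476 ≈ -3.3065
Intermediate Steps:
Y = 1941564 (Y = (386939 + 292957) + 1261668 = 679896 + 1261668 = 1941564)
1540789/(-1979654) - 4908735/Y = 1540789/(-1979654) - 4908735/1941564 = 1540789*(-1/1979654) - 4908735*1/1941564 = -1540789/1979654 - 1636245/647188 = -2118189555281/640604156476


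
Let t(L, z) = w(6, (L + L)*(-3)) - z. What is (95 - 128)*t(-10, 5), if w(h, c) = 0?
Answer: 165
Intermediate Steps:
t(L, z) = -z (t(L, z) = 0 - z = -z)
(95 - 128)*t(-10, 5) = (95 - 128)*(-1*5) = -33*(-5) = 165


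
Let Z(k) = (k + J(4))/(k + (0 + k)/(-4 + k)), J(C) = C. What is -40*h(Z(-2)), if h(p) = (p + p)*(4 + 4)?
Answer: 768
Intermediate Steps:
Z(k) = (4 + k)/(k + k/(-4 + k)) (Z(k) = (k + 4)/(k + (0 + k)/(-4 + k)) = (4 + k)/(k + k/(-4 + k)))
h(p) = 16*p (h(p) = (2*p)*8 = 16*p)
-40*h(Z(-2)) = -640*(-16 + (-2)²)/((-2)*(-3 - 2)) = -640*(-½*(-16 + 4)/(-5)) = -640*(-½*(-⅕)*(-12)) = -640*(-6)/5 = -40*(-96/5) = 768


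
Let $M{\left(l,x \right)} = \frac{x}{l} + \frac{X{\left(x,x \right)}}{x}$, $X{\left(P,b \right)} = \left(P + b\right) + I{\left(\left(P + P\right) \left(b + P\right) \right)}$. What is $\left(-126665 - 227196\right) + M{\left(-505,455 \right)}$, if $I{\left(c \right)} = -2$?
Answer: $- \frac{16261631952}{45955} \approx -3.5386 \cdot 10^{5}$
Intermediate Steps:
$X{\left(P,b \right)} = -2 + P + b$ ($X{\left(P,b \right)} = \left(P + b\right) - 2 = -2 + P + b$)
$M{\left(l,x \right)} = \frac{x}{l} + \frac{-2 + 2 x}{x}$ ($M{\left(l,x \right)} = \frac{x}{l} + \frac{-2 + x + x}{x} = \frac{x}{l} + \frac{-2 + 2 x}{x}$)
$\left(-126665 - 227196\right) + M{\left(-505,455 \right)} = \left(-126665 - 227196\right) + \left(2 - \frac{2}{455} + \frac{455}{-505}\right) = -353861 + \left(2 - \frac{2}{455} + 455 \left(- \frac{1}{505}\right)\right) = -353861 - - \frac{50303}{45955} = -353861 + \frac{50303}{45955} = - \frac{16261631952}{45955}$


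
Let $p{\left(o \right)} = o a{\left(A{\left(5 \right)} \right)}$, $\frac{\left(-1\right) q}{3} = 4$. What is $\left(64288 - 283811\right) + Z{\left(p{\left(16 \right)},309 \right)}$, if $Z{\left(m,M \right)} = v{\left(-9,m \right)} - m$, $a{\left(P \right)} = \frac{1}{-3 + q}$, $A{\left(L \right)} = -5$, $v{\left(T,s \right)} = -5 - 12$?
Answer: $- \frac{3293084}{15} \approx -2.1954 \cdot 10^{5}$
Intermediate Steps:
$v{\left(T,s \right)} = -17$
$q = -12$ ($q = \left(-3\right) 4 = -12$)
$a{\left(P \right)} = - \frac{1}{15}$ ($a{\left(P \right)} = \frac{1}{-3 - 12} = \frac{1}{-15} = - \frac{1}{15}$)
$p{\left(o \right)} = - \frac{o}{15}$ ($p{\left(o \right)} = o \left(- \frac{1}{15}\right) = - \frac{o}{15}$)
$Z{\left(m,M \right)} = -17 - m$
$\left(64288 - 283811\right) + Z{\left(p{\left(16 \right)},309 \right)} = \left(64288 - 283811\right) - \left(17 - \frac{16}{15}\right) = \left(64288 - 283811\right) - \frac{239}{15} = \left(64288 - 283811\right) + \left(-17 + \frac{16}{15}\right) = -219523 - \frac{239}{15} = - \frac{3293084}{15}$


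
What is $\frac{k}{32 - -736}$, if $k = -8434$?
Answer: $- \frac{4217}{384} \approx -10.982$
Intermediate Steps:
$\frac{k}{32 - -736} = - \frac{8434}{32 - -736} = - \frac{8434}{32 + 736} = - \frac{8434}{768} = \left(-8434\right) \frac{1}{768} = - \frac{4217}{384}$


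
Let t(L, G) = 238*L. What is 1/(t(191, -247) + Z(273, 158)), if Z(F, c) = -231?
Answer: 1/45227 ≈ 2.2111e-5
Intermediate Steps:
1/(t(191, -247) + Z(273, 158)) = 1/(238*191 - 231) = 1/(45458 - 231) = 1/45227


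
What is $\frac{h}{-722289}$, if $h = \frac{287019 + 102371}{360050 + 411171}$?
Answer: $- \frac{389390}{557044444869} \approx -6.9903 \cdot 10^{-7}$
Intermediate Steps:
$h = \frac{389390}{771221} \approx 0.5049$
$\frac{h}{-722289} = \frac{389390}{771221 \left(-722289\right)} = \frac{389390}{771221} \left(- \frac{1}{722289}\right) = - \frac{389390}{557044444869}$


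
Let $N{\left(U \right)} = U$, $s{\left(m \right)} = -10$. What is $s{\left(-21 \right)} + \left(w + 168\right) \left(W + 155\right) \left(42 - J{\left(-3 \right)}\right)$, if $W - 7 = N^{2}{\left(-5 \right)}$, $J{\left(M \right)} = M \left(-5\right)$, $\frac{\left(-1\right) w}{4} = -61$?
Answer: $2080178$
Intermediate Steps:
$w = 244$ ($w = \left(-4\right) \left(-61\right) = 244$)
$J{\left(M \right)} = - 5 M$
$W = 32$ ($W = 7 + \left(-5\right)^{2} = 7 + 25 = 32$)
$s{\left(-21 \right)} + \left(w + 168\right) \left(W + 155\right) \left(42 - J{\left(-3 \right)}\right) = -10 + \left(244 + 168\right) \left(32 + 155\right) \left(42 - \left(-5\right) \left(-3\right)\right) = -10 + 412 \cdot 187 \left(42 - 15\right) = -10 + 77044 \left(42 - 15\right) = -10 + 77044 \cdot 27 = -10 + 2080188 = 2080178$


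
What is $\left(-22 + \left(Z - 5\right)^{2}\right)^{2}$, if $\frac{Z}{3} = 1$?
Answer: $324$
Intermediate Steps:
$Z = 3$ ($Z = 3 \cdot 1 = 3$)
$\left(-22 + \left(Z - 5\right)^{2}\right)^{2} = \left(-22 + \left(3 - 5\right)^{2}\right)^{2} = \left(-22 + \left(-2\right)^{2}\right)^{2} = \left(-22 + 4\right)^{2} = \left(-18\right)^{2} = 324$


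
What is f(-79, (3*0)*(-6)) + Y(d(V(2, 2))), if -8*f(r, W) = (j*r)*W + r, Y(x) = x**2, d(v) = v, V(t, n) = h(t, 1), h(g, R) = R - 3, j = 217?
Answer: 111/8 ≈ 13.875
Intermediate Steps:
h(g, R) = -3 + R
V(t, n) = -2 (V(t, n) = -3 + 1 = -2)
f(r, W) = -r/8 - 217*W*r/8 (f(r, W) = -((217*r)*W + r)/8 = -(217*W*r + r)/8 = -(r + 217*W*r)/8 = -r/8 - 217*W*r/8)
f(-79, (3*0)*(-6)) + Y(d(V(2, 2))) = -1/8*(-79)*(1 + 217*((3*0)*(-6))) + (-2)**2 = -1/8*(-79)*(1 + 217*(0*(-6))) + 4 = -1/8*(-79)*(1 + 217*0) + 4 = -1/8*(-79)*(1 + 0) + 4 = -1/8*(-79)*1 + 4 = 79/8 + 4 = 111/8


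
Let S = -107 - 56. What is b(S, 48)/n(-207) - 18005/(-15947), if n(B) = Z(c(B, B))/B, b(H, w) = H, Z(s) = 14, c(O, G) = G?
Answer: 538319797/223258 ≈ 2411.2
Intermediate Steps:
S = -163
n(B) = 14/B
b(S, 48)/n(-207) - 18005/(-15947) = -163/(14/(-207)) - 18005/(-15947) = -163/(14*(-1/207)) - 18005*(-1/15947) = -163/(-14/207) + 18005/15947 = -163*(-207/14) + 18005/15947 = 33741/14 + 18005/15947 = 538319797/223258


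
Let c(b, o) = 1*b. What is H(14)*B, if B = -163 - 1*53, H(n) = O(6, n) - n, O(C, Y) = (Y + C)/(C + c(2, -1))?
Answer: 2484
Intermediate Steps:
c(b, o) = b
O(C, Y) = (C + Y)/(2 + C) (O(C, Y) = (Y + C)/(C + 2) = (C + Y)/(2 + C))
H(n) = ¾ - 7*n/8 (H(n) = (6 + n)/(2 + 6) - n = (6 + n)/8 - n = (¾ + n/8) - n = ¾ - 7*n/8)
B = -216 (B = -163 - 53 = -216)
H(14)*B = (¾ - 7/8*14)*(-216) = (¾ - 49/4)*(-216) = -23/2*(-216) = 2484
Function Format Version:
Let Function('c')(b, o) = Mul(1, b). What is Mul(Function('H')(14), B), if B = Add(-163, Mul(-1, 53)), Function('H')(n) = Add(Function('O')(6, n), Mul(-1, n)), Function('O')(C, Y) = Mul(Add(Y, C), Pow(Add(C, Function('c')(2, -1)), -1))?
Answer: 2484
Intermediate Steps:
Function('c')(b, o) = b
Function('O')(C, Y) = Mul(Pow(Add(2, C), -1), Add(C, Y)) (Function('O')(C, Y) = Mul(Add(Y, C), Pow(Add(C, 2), -1)) = Mul(Add(C, Y), Pow(Add(2, C), -1)) = Mul(Pow(Add(2, C), -1), Add(C, Y)))
Function('H')(n) = Add(Rational(3, 4), Mul(Rational(-7, 8), n)) (Function('H')(n) = Add(Mul(Pow(Add(2, 6), -1), Add(6, n)), Mul(-1, n)) = Add(Mul(Pow(8, -1), Add(6, n)), Mul(-1, n)) = Add(Mul(Rational(1, 8), Add(6, n)), Mul(-1, n)) = Add(Add(Rational(3, 4), Mul(Rational(1, 8), n)), Mul(-1, n)) = Add(Rational(3, 4), Mul(Rational(-7, 8), n)))
B = -216 (B = Add(-163, -53) = -216)
Mul(Function('H')(14), B) = Mul(Add(Rational(3, 4), Mul(Rational(-7, 8), 14)), -216) = Mul(Add(Rational(3, 4), Rational(-49, 4)), -216) = Mul(Rational(-23, 2), -216) = 2484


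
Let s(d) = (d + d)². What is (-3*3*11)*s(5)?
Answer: -9900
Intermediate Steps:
s(d) = 4*d² (s(d) = (2*d)² = 4*d²)
(-3*3*11)*s(5) = (-3*3*11)*(4*5²) = (-9*11)*(4*25) = -99*100 = -9900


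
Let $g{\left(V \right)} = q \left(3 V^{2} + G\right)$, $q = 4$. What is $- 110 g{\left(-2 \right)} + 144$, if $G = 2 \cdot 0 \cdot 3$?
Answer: $-5136$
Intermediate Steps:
$G = 0$ ($G = 0 \cdot 3 = 0$)
$g{\left(V \right)} = 12 V^{2}$ ($g{\left(V \right)} = 4 \left(3 V^{2} + 0\right) = 4 \cdot 3 V^{2} = 12 V^{2}$)
$- 110 g{\left(-2 \right)} + 144 = - 110 \cdot 12 \left(-2\right)^{2} + 144 = - 110 \cdot 12 \cdot 4 + 144 = \left(-110\right) 48 + 144 = -5280 + 144 = -5136$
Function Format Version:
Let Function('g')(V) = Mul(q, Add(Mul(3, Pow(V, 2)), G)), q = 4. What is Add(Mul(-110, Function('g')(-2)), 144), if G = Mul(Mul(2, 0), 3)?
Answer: -5136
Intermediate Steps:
G = 0 (G = Mul(0, 3) = 0)
Function('g')(V) = Mul(12, Pow(V, 2)) (Function('g')(V) = Mul(4, Add(Mul(3, Pow(V, 2)), 0)) = Mul(4, Mul(3, Pow(V, 2))) = Mul(12, Pow(V, 2)))
Add(Mul(-110, Function('g')(-2)), 144) = Add(Mul(-110, Mul(12, Pow(-2, 2))), 144) = Add(Mul(-110, Mul(12, 4)), 144) = Add(Mul(-110, 48), 144) = Add(-5280, 144) = -5136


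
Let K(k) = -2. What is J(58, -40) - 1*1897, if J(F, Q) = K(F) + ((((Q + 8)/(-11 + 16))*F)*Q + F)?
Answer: 13007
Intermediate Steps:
J(F, Q) = -2 + F + F*Q*(8/5 + Q/5) (J(F, Q) = -2 + ((((Q + 8)/(-11 + 16))*F)*Q + F) = -2 + ((((8 + Q)/5)*F)*Q + F) = -2 + ((((8 + Q)*(⅕))*F)*Q + F) = -2 + (((8/5 + Q/5)*F)*Q + F) = -2 + ((F*(8/5 + Q/5))*Q + F) = -2 + (F*Q*(8/5 + Q/5) + F) = -2 + (F + F*Q*(8/5 + Q/5)) = -2 + F + F*Q*(8/5 + Q/5))
J(58, -40) - 1*1897 = (-2 + 58 + (⅕)*58*(-40)² + (8/5)*58*(-40)) - 1*1897 = (-2 + 58 + (⅕)*58*1600 - 3712) - 1897 = (-2 + 58 + 18560 - 3712) - 1897 = 14904 - 1897 = 13007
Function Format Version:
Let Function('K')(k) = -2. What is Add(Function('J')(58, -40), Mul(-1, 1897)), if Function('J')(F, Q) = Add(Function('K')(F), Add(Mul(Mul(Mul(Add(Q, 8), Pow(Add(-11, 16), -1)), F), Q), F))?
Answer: 13007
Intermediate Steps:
Function('J')(F, Q) = Add(-2, F, Mul(F, Q, Add(Rational(8, 5), Mul(Rational(1, 5), Q)))) (Function('J')(F, Q) = Add(-2, Add(Mul(Mul(Mul(Add(Q, 8), Pow(Add(-11, 16), -1)), F), Q), F)) = Add(-2, Add(Mul(Mul(Mul(Add(8, Q), Pow(5, -1)), F), Q), F)) = Add(-2, Add(Mul(Mul(Mul(Add(8, Q), Rational(1, 5)), F), Q), F)) = Add(-2, Add(Mul(Mul(Add(Rational(8, 5), Mul(Rational(1, 5), Q)), F), Q), F)) = Add(-2, Add(Mul(Mul(F, Add(Rational(8, 5), Mul(Rational(1, 5), Q))), Q), F)) = Add(-2, Add(Mul(F, Q, Add(Rational(8, 5), Mul(Rational(1, 5), Q))), F)) = Add(-2, Add(F, Mul(F, Q, Add(Rational(8, 5), Mul(Rational(1, 5), Q))))) = Add(-2, F, Mul(F, Q, Add(Rational(8, 5), Mul(Rational(1, 5), Q)))))
Add(Function('J')(58, -40), Mul(-1, 1897)) = Add(Add(-2, 58, Mul(Rational(1, 5), 58, Pow(-40, 2)), Mul(Rational(8, 5), 58, -40)), Mul(-1, 1897)) = Add(Add(-2, 58, Mul(Rational(1, 5), 58, 1600), -3712), -1897) = Add(Add(-2, 58, 18560, -3712), -1897) = Add(14904, -1897) = 13007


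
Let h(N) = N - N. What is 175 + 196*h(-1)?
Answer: 175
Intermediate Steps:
h(N) = 0
175 + 196*h(-1) = 175 + 196*0 = 175 + 0 = 175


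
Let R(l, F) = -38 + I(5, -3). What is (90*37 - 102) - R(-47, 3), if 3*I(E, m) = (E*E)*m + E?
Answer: 9868/3 ≈ 3289.3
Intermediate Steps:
I(E, m) = E/3 + m*E**2/3 (I(E, m) = ((E*E)*m + E)/3 = (E**2*m + E)/3 = (m*E**2 + E)/3 = (E + m*E**2)/3 = E/3 + m*E**2/3)
R(l, F) = -184/3 (R(l, F) = -38 + (1/3)*5*(1 + 5*(-3)) = -38 + (1/3)*5*(1 - 15) = -38 + (1/3)*5*(-14) = -38 - 70/3 = -184/3)
(90*37 - 102) - R(-47, 3) = (90*37 - 102) - 1*(-184/3) = (3330 - 102) + 184/3 = 3228 + 184/3 = 9868/3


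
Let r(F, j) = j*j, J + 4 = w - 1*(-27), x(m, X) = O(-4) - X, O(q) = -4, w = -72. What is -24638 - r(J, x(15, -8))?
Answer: -24654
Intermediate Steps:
x(m, X) = -4 - X
J = -49 (J = -4 + (-72 - 1*(-27)) = -4 + (-72 + 27) = -4 - 45 = -49)
r(F, j) = j²
-24638 - r(J, x(15, -8)) = -24638 - (-4 - 1*(-8))² = -24638 - (-4 + 8)² = -24638 - 1*4² = -24638 - 1*16 = -24638 - 16 = -24654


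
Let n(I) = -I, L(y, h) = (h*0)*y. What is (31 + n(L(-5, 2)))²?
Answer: 961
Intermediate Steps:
L(y, h) = 0 (L(y, h) = 0*y = 0)
(31 + n(L(-5, 2)))² = (31 - 1*0)² = (31 + 0)² = 31² = 961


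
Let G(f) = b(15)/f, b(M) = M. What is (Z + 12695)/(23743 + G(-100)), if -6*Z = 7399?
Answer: 687710/1424571 ≈ 0.48275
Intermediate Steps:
Z = -7399/6 (Z = -1/6*7399 = -7399/6 ≈ -1233.2)
G(f) = 15/f
(Z + 12695)/(23743 + G(-100)) = (-7399/6 + 12695)/(23743 + 15/(-100)) = 68771/(6*(23743 + 15*(-1/100))) = 68771/(6*(23743 - 3/20)) = 68771/(6*(474857/20)) = (68771/6)*(20/474857) = 687710/1424571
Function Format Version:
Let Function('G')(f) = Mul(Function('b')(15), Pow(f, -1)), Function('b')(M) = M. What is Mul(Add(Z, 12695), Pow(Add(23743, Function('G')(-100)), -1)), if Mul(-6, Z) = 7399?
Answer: Rational(687710, 1424571) ≈ 0.48275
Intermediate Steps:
Z = Rational(-7399, 6) (Z = Mul(Rational(-1, 6), 7399) = Rational(-7399, 6) ≈ -1233.2)
Function('G')(f) = Mul(15, Pow(f, -1))
Mul(Add(Z, 12695), Pow(Add(23743, Function('G')(-100)), -1)) = Mul(Add(Rational(-7399, 6), 12695), Pow(Add(23743, Mul(15, Pow(-100, -1))), -1)) = Mul(Rational(68771, 6), Pow(Add(23743, Mul(15, Rational(-1, 100))), -1)) = Mul(Rational(68771, 6), Pow(Add(23743, Rational(-3, 20)), -1)) = Mul(Rational(68771, 6), Pow(Rational(474857, 20), -1)) = Mul(Rational(68771, 6), Rational(20, 474857)) = Rational(687710, 1424571)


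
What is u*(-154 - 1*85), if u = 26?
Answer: -6214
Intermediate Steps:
u*(-154 - 1*85) = 26*(-154 - 1*85) = 26*(-154 - 85) = 26*(-239) = -6214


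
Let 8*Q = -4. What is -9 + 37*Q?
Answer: -55/2 ≈ -27.500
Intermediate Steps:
Q = -1/2 (Q = (1/8)*(-4) = -1/2 ≈ -0.50000)
-9 + 37*Q = -9 + 37*(-1/2) = -9 - 37/2 = -55/2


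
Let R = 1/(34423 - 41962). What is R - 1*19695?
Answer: -148480606/7539 ≈ -19695.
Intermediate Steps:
R = -1/7539 (R = 1/(-7539) = -1/7539 ≈ -0.00013264)
R - 1*19695 = -1/7539 - 1*19695 = -1/7539 - 19695 = -148480606/7539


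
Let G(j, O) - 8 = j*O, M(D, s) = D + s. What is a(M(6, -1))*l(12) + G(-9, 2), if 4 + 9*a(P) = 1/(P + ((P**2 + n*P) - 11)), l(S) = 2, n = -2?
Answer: -880/81 ≈ -10.864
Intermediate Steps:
G(j, O) = 8 + O*j (G(j, O) = 8 + j*O = 8 + O*j)
a(P) = -4/9 + 1/(9*(-11 + P**2 - P)) (a(P) = -4/9 + 1/(9*(P + ((P**2 - 2*P) - 11))) = -4/9 + 1/(9*(P + (-11 + P**2 - 2*P))) = -4/9 + 1/(9*(-11 + P**2 - P)))
a(M(6, -1))*l(12) + G(-9, 2) = ((45 - 4*(6 - 1)**2 + 4*(6 - 1))/(9*(-11 + (6 - 1)**2 - (6 - 1))))*2 + (8 + 2*(-9)) = ((45 - 4*5**2 + 4*5)/(9*(-11 + 5**2 - 1*5)))*2 + (8 - 18) = ((45 - 4*25 + 20)/(9*(-11 + 25 - 5)))*2 - 10 = ((1/9)*(45 - 100 + 20)/9)*2 - 10 = ((1/9)*(1/9)*(-35))*2 - 10 = -35/81*2 - 10 = -70/81 - 10 = -880/81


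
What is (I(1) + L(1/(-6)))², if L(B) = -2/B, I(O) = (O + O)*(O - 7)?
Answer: 0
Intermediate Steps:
I(O) = 2*O*(-7 + O) (I(O) = (2*O)*(-7 + O) = 2*O*(-7 + O))
(I(1) + L(1/(-6)))² = (2*1*(-7 + 1) - 2/(1/(-6)))² = (2*1*(-6) - 2/(-⅙))² = (-12 - 2*(-6))² = (-12 + 12)² = 0² = 0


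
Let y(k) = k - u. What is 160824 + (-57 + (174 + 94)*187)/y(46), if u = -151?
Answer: 31732387/197 ≈ 1.6108e+5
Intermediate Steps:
y(k) = 151 + k (y(k) = k - 1*(-151) = k + 151 = 151 + k)
160824 + (-57 + (174 + 94)*187)/y(46) = 160824 + (-57 + (174 + 94)*187)/(151 + 46) = 160824 + (-57 + 268*187)/197 = 160824 + (-57 + 50116)*(1/197) = 160824 + 50059*(1/197) = 160824 + 50059/197 = 31732387/197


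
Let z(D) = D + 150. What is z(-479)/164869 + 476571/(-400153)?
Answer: -78703434536/65972824957 ≈ -1.1930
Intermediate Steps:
z(D) = 150 + D
z(-479)/164869 + 476571/(-400153) = (150 - 479)/164869 + 476571/(-400153) = -329*1/164869 + 476571*(-1/400153) = -329/164869 - 476571/400153 = -78703434536/65972824957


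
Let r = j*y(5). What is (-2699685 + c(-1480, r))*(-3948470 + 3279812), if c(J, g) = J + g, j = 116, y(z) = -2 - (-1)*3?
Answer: 1806078022242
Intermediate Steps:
y(z) = 1 (y(z) = -2 - 1*(-3) = -2 + 3 = 1)
r = 116 (r = 116*1 = 116)
(-2699685 + c(-1480, r))*(-3948470 + 3279812) = (-2699685 + (-1480 + 116))*(-3948470 + 3279812) = (-2699685 - 1364)*(-668658) = -2701049*(-668658) = 1806078022242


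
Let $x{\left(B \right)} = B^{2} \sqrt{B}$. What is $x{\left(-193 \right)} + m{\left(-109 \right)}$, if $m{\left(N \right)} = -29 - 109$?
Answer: $-138 + 37249 i \sqrt{193} \approx -138.0 + 5.1748 \cdot 10^{5} i$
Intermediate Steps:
$m{\left(N \right)} = -138$
$x{\left(B \right)} = B^{\frac{5}{2}}$
$x{\left(-193 \right)} + m{\left(-109 \right)} = \left(-193\right)^{\frac{5}{2}} - 138 = 37249 i \sqrt{193} - 138 = -138 + 37249 i \sqrt{193}$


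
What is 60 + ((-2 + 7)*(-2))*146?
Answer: -1400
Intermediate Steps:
60 + ((-2 + 7)*(-2))*146 = 60 + (5*(-2))*146 = 60 - 10*146 = 60 - 1460 = -1400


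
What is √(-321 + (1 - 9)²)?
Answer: I*√257 ≈ 16.031*I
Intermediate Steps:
√(-321 + (1 - 9)²) = √(-321 + (-8)²) = √(-321 + 64) = √(-257) = I*√257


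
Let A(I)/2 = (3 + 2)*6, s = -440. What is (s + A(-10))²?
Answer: 144400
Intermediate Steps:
A(I) = 60 (A(I) = 2*((3 + 2)*6) = 2*(5*6) = 2*30 = 60)
(s + A(-10))² = (-440 + 60)² = (-380)² = 144400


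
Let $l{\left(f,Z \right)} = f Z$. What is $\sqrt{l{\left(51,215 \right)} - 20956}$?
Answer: $i \sqrt{9991} \approx 99.955 i$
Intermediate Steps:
$l{\left(f,Z \right)} = Z f$
$\sqrt{l{\left(51,215 \right)} - 20956} = \sqrt{215 \cdot 51 - 20956} = \sqrt{10965 - 20956} = \sqrt{-9991} = i \sqrt{9991}$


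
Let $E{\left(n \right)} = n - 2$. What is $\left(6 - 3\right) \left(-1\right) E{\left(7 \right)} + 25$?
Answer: $10$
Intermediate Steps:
$E{\left(n \right)} = -2 + n$ ($E{\left(n \right)} = n - 2 = -2 + n$)
$\left(6 - 3\right) \left(-1\right) E{\left(7 \right)} + 25 = \left(6 - 3\right) \left(-1\right) \left(-2 + 7\right) + 25 = 3 \left(-1\right) 5 + 25 = \left(-3\right) 5 + 25 = -15 + 25 = 10$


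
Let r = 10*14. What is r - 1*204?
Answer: -64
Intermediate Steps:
r = 140
r - 1*204 = 140 - 1*204 = 140 - 204 = -64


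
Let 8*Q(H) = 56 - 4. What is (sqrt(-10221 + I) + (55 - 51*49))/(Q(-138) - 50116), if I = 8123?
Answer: 4888/100219 - 2*I*sqrt(2098)/100219 ≈ 0.048773 - 0.00091408*I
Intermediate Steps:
Q(H) = 13/2 (Q(H) = (56 - 4)/8 = (1/8)*52 = 13/2)
(sqrt(-10221 + I) + (55 - 51*49))/(Q(-138) - 50116) = (sqrt(-10221 + 8123) + (55 - 51*49))/(13/2 - 50116) = (sqrt(-2098) + (55 - 2499))/(-100219/2) = (I*sqrt(2098) - 2444)*(-2/100219) = (-2444 + I*sqrt(2098))*(-2/100219) = 4888/100219 - 2*I*sqrt(2098)/100219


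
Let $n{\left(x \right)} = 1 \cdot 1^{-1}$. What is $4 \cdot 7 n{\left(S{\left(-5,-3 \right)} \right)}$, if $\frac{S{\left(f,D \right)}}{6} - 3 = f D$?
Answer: $28$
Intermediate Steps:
$S{\left(f,D \right)} = 18 + 6 D f$ ($S{\left(f,D \right)} = 18 + 6 f D = 18 + 6 D f$)
$n{\left(x \right)} = 1$ ($n{\left(x \right)} = 1 \cdot 1 = 1$)
$4 \cdot 7 n{\left(S{\left(-5,-3 \right)} \right)} = 4 \cdot 7 \cdot 1 = 28 \cdot 1 = 28$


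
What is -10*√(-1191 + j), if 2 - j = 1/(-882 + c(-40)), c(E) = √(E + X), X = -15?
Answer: -10*√(-(1048697 - 1189*I*√55)/(882 - I*√55)) ≈ -1.3823e-6 - 344.82*I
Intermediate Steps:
c(E) = √(-15 + E) (c(E) = √(E - 15) = √(-15 + E))
j = 2 - 1/(-882 + I*√55) (j = 2 - 1/(-882 + √(-15 - 40)) = 2 - 1/(-882 + √(-55)) = 2 - 1/(-882 + I*√55) ≈ 2.0011 + 9.5326e-6*I)
-10*√(-1191 + j) = -10*√(-1191 + (1556840/777979 + I*√55/777979)) = -10*√(-925016149/777979 + I*√55/777979)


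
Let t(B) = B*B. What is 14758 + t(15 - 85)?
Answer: 19658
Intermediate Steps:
t(B) = B²
14758 + t(15 - 85) = 14758 + (15 - 85)² = 14758 + (-70)² = 14758 + 4900 = 19658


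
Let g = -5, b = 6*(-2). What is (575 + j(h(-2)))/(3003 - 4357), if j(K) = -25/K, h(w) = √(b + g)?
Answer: -575/1354 - 25*I*√17/23018 ≈ -0.42467 - 0.0044781*I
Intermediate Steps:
b = -12
h(w) = I*√17 (h(w) = √(-12 - 5) = √(-17) = I*√17)
(575 + j(h(-2)))/(3003 - 4357) = (575 - 25*(-I*√17/17))/(3003 - 4357) = (575 - (-25)*I*√17/17)/(-1354) = (575 + 25*I*√17/17)*(-1/1354) = -575/1354 - 25*I*√17/23018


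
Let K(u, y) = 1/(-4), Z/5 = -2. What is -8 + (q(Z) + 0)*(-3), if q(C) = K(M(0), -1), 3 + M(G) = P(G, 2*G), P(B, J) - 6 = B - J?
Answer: -29/4 ≈ -7.2500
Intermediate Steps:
P(B, J) = 6 + B - J (P(B, J) = 6 + (B - J) = 6 + B - J)
M(G) = 3 - G (M(G) = -3 + (6 + G - 2*G) = -3 + (6 - G) = 3 - G)
Z = -10 (Z = 5*(-2) = -10)
K(u, y) = -¼
q(C) = -¼
-8 + (q(Z) + 0)*(-3) = -8 + (-¼ + 0)*(-3) = -8 - ¼*(-3) = -8 + ¾ = -29/4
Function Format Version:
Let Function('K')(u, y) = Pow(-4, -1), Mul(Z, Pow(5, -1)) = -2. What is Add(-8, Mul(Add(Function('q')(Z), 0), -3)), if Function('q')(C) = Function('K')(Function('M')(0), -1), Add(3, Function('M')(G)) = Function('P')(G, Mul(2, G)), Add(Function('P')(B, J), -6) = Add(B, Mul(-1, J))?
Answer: Rational(-29, 4) ≈ -7.2500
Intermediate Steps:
Function('P')(B, J) = Add(6, B, Mul(-1, J)) (Function('P')(B, J) = Add(6, Add(B, Mul(-1, J))) = Add(6, B, Mul(-1, J)))
Function('M')(G) = Add(3, Mul(-1, G)) (Function('M')(G) = Add(-3, Add(6, G, Mul(-1, Mul(2, G)))) = Add(-3, Add(6, G, Mul(-2, G))) = Add(-3, Add(6, Mul(-1, G))) = Add(3, Mul(-1, G)))
Z = -10 (Z = Mul(5, -2) = -10)
Function('K')(u, y) = Rational(-1, 4)
Function('q')(C) = Rational(-1, 4)
Add(-8, Mul(Add(Function('q')(Z), 0), -3)) = Add(-8, Mul(Add(Rational(-1, 4), 0), -3)) = Add(-8, Mul(Rational(-1, 4), -3)) = Add(-8, Rational(3, 4)) = Rational(-29, 4)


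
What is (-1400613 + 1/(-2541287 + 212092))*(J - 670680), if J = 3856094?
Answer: -10391778629496925904/2329195 ≈ -4.4615e+12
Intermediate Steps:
(-1400613 + 1/(-2541287 + 212092))*(J - 670680) = (-1400613 + 1/(-2541287 + 212092))*(3856094 - 670680) = (-1400613 + 1/(-2329195))*3185414 = (-1400613 - 1/2329195)*3185414 = -3262300796536/2329195*3185414 = -10391778629496925904/2329195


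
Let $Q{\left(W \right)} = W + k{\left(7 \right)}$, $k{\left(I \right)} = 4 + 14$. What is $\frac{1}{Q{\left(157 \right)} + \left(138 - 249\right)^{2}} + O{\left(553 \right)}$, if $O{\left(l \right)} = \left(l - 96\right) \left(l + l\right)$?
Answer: $\frac{6316003233}{12496} \approx 5.0544 \cdot 10^{5}$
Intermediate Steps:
$k{\left(I \right)} = 18$
$O{\left(l \right)} = 2 l \left(-96 + l\right)$ ($O{\left(l \right)} = \left(-96 + l\right) 2 l = 2 l \left(-96 + l\right)$)
$Q{\left(W \right)} = 18 + W$ ($Q{\left(W \right)} = W + 18 = 18 + W$)
$\frac{1}{Q{\left(157 \right)} + \left(138 - 249\right)^{2}} + O{\left(553 \right)} = \frac{1}{\left(18 + 157\right) + \left(138 - 249\right)^{2}} + 2 \cdot 553 \left(-96 + 553\right) = \frac{1}{175 + \left(-111\right)^{2}} + 2 \cdot 553 \cdot 457 = \frac{1}{175 + 12321} + 505442 = \frac{1}{12496} + 505442 = \frac{6316003233}{12496}$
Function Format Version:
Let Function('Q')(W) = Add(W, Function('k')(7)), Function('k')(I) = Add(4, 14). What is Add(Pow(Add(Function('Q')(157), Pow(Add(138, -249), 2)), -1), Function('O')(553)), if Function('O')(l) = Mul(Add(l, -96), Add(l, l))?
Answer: Rational(6316003233, 12496) ≈ 5.0544e+5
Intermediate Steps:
Function('k')(I) = 18
Function('O')(l) = Mul(2, l, Add(-96, l)) (Function('O')(l) = Mul(Add(-96, l), Mul(2, l)) = Mul(2, l, Add(-96, l)))
Function('Q')(W) = Add(18, W) (Function('Q')(W) = Add(W, 18) = Add(18, W))
Add(Pow(Add(Function('Q')(157), Pow(Add(138, -249), 2)), -1), Function('O')(553)) = Add(Pow(Add(Add(18, 157), Pow(Add(138, -249), 2)), -1), Mul(2, 553, Add(-96, 553))) = Add(Pow(Add(175, Pow(-111, 2)), -1), Mul(2, 553, 457)) = Add(Pow(Add(175, 12321), -1), 505442) = Add(Pow(12496, -1), 505442) = Add(Rational(1, 12496), 505442) = Rational(6316003233, 12496)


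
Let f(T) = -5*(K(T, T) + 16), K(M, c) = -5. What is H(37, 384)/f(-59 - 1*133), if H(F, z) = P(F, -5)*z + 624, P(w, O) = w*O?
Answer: 70416/55 ≈ 1280.3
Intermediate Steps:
P(w, O) = O*w
H(F, z) = 624 - 5*F*z (H(F, z) = (-5*F)*z + 624 = -5*F*z + 624 = 624 - 5*F*z)
f(T) = -55 (f(T) = -5*(-5 + 16) = -5*11 = -55)
H(37, 384)/f(-59 - 1*133) = (624 - 5*37*384)/(-55) = (624 - 71040)*(-1/55) = -70416*(-1/55) = 70416/55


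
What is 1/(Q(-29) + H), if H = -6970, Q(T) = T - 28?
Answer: -1/7027 ≈ -0.00014231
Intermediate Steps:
Q(T) = -28 + T
1/(Q(-29) + H) = 1/((-28 - 29) - 6970) = 1/(-57 - 6970) = 1/(-7027) = -1/7027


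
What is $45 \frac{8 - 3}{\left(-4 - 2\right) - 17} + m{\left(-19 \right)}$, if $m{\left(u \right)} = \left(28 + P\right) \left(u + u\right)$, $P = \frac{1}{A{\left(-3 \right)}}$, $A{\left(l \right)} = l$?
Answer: $- \frac{73217}{69} \approx -1061.1$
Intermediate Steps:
$P = - \frac{1}{3}$ ($P = \frac{1}{-3} = - \frac{1}{3} \approx -0.33333$)
$m{\left(u \right)} = \frac{166 u}{3}$ ($m{\left(u \right)} = \left(28 - \frac{1}{3}\right) \left(u + u\right) = \frac{83 \cdot 2 u}{3} = \frac{166 u}{3}$)
$45 \frac{8 - 3}{\left(-4 - 2\right) - 17} + m{\left(-19 \right)} = 45 \frac{8 - 3}{\left(-4 - 2\right) - 17} + \frac{166}{3} \left(-19\right) = 45 \frac{5}{\left(-4 - 2\right) - 17} - \frac{3154}{3} = 45 \frac{5}{-6 - 17} - \frac{3154}{3} = 45 \frac{5}{-23} - \frac{3154}{3} = 45 \cdot 5 \left(- \frac{1}{23}\right) - \frac{3154}{3} = 45 \left(- \frac{5}{23}\right) - \frac{3154}{3} = - \frac{225}{23} - \frac{3154}{3} = - \frac{73217}{69}$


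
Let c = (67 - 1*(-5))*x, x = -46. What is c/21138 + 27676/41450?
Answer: 37311074/73014175 ≈ 0.51101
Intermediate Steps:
c = -3312 (c = (67 - 1*(-5))*(-46) = (67 + 5)*(-46) = 72*(-46) = -3312)
c/21138 + 27676/41450 = -3312/21138 + 27676/41450 = -3312*1/21138 + 27676*(1/41450) = -552/3523 + 13838/20725 = 37311074/73014175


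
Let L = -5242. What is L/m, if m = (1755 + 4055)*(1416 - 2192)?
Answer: 2621/2254280 ≈ 0.0011627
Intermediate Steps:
m = -4508560 (m = 5810*(-776) = -4508560)
L/m = -5242/(-4508560) = -5242*(-1/4508560) = 2621/2254280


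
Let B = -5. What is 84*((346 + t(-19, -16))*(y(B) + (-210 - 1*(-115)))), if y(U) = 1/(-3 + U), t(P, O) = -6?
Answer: -2716770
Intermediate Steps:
84*((346 + t(-19, -16))*(y(B) + (-210 - 1*(-115)))) = 84*((346 - 6)*(1/(-3 - 5) + (-210 - 1*(-115)))) = 84*(340*(1/(-8) + (-210 + 115))) = 84*(340*(-⅛ - 95)) = 84*(340*(-761/8)) = 84*(-64685/2) = -2716770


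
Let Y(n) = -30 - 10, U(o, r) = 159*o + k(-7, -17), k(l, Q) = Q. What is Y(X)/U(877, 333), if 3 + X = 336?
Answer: -20/69713 ≈ -0.00028689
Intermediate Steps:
U(o, r) = -17 + 159*o (U(o, r) = 159*o - 17 = -17 + 159*o)
X = 333 (X = -3 + 336 = 333)
Y(n) = -40
Y(X)/U(877, 333) = -40/(-17 + 159*877) = -40/(-17 + 139443) = -40/139426 = -40*1/139426 = -20/69713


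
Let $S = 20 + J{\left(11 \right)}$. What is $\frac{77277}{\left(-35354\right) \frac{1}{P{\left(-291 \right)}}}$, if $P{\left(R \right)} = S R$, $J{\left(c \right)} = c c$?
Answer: $\frac{3170752587}{35354} \approx 89686.0$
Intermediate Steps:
$J{\left(c \right)} = c^{2}$
$S = 141$ ($S = 20 + 11^{2} = 20 + 121 = 141$)
$P{\left(R \right)} = 141 R$
$\frac{77277}{\left(-35354\right) \frac{1}{P{\left(-291 \right)}}} = \frac{77277}{\left(-35354\right) \frac{1}{141 \left(-291\right)}} = \frac{77277}{\left(-35354\right) \frac{1}{-41031}} = \frac{77277}{\left(-35354\right) \left(- \frac{1}{41031}\right)} = \frac{77277}{\frac{35354}{41031}} = 77277 \cdot \frac{41031}{35354} = \frac{3170752587}{35354}$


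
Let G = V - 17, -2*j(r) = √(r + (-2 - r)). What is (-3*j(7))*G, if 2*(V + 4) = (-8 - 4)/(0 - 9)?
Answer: -61*I*√2/2 ≈ -43.134*I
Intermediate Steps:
j(r) = -I*√2/2 (j(r) = -√(r + (-2 - r))/2 = -I*√2/2)
V = -10/3 (V = -4 + ((-8 - 4)/(0 - 9))/2 = -4 + (-12/(-9))/2 = -4 + (-12*(-⅑))/2 = -4 + (½)*(4/3) = -4 + ⅔ = -10/3 ≈ -3.3333)
G = -61/3 (G = -10/3 - 17 = -61/3 ≈ -20.333)
(-3*j(7))*G = -(-3)*I*√2/2*(-61/3) = (3*I*√2/2)*(-61/3) = -61*I*√2/2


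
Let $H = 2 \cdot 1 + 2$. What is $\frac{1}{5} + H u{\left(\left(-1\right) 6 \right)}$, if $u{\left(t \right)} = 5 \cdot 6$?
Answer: $\frac{601}{5} \approx 120.2$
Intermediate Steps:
$u{\left(t \right)} = 30$
$H = 4$ ($H = 2 + 2 = 4$)
$\frac{1}{5} + H u{\left(\left(-1\right) 6 \right)} = \frac{1}{5} + 4 \cdot 30 = \frac{1}{5} + 120 = \frac{601}{5}$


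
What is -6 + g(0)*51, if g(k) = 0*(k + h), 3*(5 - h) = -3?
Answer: -6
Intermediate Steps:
h = 6 (h = 5 - 1/3*(-3) = 5 + 1 = 6)
g(k) = 0 (g(k) = 0*(k + 6) = 0*(6 + k) = 0)
-6 + g(0)*51 = -6 + 0*51 = -6 + 0 = -6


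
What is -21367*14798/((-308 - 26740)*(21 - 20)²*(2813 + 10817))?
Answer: 140279/163560 ≈ 0.85766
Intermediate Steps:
-21367*14798/((-308 - 26740)*(21 - 20)²*(2813 + 10817)) = -21367/((-27048*13630)/((14798/(1²)))) = -21367/((-368664240/(14798/1))) = -21367/((-368664240/(14798*1))) = -21367/((-368664240/14798)) = -21367/((-368664240*1/14798)) = -21367/(-3761880/151) = -21367*(-151/3761880) = 140279/163560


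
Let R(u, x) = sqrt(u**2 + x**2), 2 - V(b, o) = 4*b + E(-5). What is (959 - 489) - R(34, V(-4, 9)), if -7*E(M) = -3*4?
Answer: 470 - 2*sqrt(17410)/7 ≈ 432.30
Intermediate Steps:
E(M) = 12/7 (E(M) = -(-3)*4/7 = -1/7*(-12) = 12/7)
V(b, o) = 2/7 - 4*b (V(b, o) = 2 - (4*b + 12/7) = 2 - (12/7 + 4*b) = 2 + (-12/7 - 4*b) = 2/7 - 4*b)
(959 - 489) - R(34, V(-4, 9)) = (959 - 489) - sqrt(34**2 + (2/7 - 4*(-4))**2) = 470 - sqrt(1156 + (2/7 + 16)**2) = 470 - sqrt(1156 + (114/7)**2) = 470 - sqrt(1156 + 12996/49) = 470 - sqrt(69640/49) = 470 - 2*sqrt(17410)/7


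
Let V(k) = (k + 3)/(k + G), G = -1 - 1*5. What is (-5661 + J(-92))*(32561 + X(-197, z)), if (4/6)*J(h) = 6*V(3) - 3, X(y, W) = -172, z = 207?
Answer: -368165763/2 ≈ -1.8408e+8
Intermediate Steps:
G = -6 (G = -1 - 5 = -6)
V(k) = (3 + k)/(-6 + k) (V(k) = (k + 3)/(k - 6) = (3 + k)/(-6 + k))
J(h) = -45/2 (J(h) = 3*(6*((3 + 3)/(-6 + 3)) - 3)/2 = 3*(6*(6/(-3)) - 3)/2 = 3*(6*(-⅓*6) - 3)/2 = 3*(6*(-2) - 3)/2 = 3*(-12 - 3)/2 = (3/2)*(-15) = -45/2)
(-5661 + J(-92))*(32561 + X(-197, z)) = (-5661 - 45/2)*(32561 - 172) = -11367/2*32389 = -368165763/2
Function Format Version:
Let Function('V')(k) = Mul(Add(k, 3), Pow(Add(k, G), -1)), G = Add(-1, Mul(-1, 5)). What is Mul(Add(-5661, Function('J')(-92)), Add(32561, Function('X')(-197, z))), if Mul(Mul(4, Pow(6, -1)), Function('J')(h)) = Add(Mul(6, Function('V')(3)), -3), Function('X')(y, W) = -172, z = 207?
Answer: Rational(-368165763, 2) ≈ -1.8408e+8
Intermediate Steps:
G = -6 (G = Add(-1, -5) = -6)
Function('V')(k) = Mul(Pow(Add(-6, k), -1), Add(3, k)) (Function('V')(k) = Mul(Add(k, 3), Pow(Add(k, -6), -1)) = Mul(Add(3, k), Pow(Add(-6, k), -1)) = Mul(Pow(Add(-6, k), -1), Add(3, k)))
Function('J')(h) = Rational(-45, 2) (Function('J')(h) = Mul(Rational(3, 2), Add(Mul(6, Mul(Pow(Add(-6, 3), -1), Add(3, 3))), -3)) = Mul(Rational(3, 2), Add(Mul(6, Mul(Pow(-3, -1), 6)), -3)) = Mul(Rational(3, 2), Add(Mul(6, Mul(Rational(-1, 3), 6)), -3)) = Mul(Rational(3, 2), Add(Mul(6, -2), -3)) = Mul(Rational(3, 2), Add(-12, -3)) = Mul(Rational(3, 2), -15) = Rational(-45, 2))
Mul(Add(-5661, Function('J')(-92)), Add(32561, Function('X')(-197, z))) = Mul(Add(-5661, Rational(-45, 2)), Add(32561, -172)) = Mul(Rational(-11367, 2), 32389) = Rational(-368165763, 2)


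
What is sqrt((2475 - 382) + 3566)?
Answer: sqrt(5659) ≈ 75.226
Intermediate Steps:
sqrt((2475 - 382) + 3566) = sqrt(2093 + 3566) = sqrt(5659)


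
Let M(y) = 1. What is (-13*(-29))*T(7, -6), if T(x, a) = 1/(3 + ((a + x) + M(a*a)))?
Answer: 377/5 ≈ 75.400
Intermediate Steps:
T(x, a) = 1/(4 + a + x) (T(x, a) = 1/(3 + ((a + x) + 1)) = 1/(3 + (1 + a + x)) = 1/(4 + a + x))
(-13*(-29))*T(7, -6) = (-13*(-29))/(4 - 6 + 7) = 377/5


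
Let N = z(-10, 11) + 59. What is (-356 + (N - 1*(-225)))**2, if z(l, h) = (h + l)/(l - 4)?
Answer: 1018081/196 ≈ 5194.3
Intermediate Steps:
z(l, h) = (h + l)/(-4 + l)
N = 825/14 (N = (11 - 10)/(-4 - 10) + 59 = 1/(-14) + 59 = -1/14*1 + 59 = -1/14 + 59 = 825/14 ≈ 58.929)
(-356 + (N - 1*(-225)))**2 = (-356 + (825/14 - 1*(-225)))**2 = (-356 + (825/14 + 225))**2 = (-356 + 3975/14)**2 = (-1009/14)**2 = 1018081/196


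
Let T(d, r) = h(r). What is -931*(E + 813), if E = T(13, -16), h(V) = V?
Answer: -742007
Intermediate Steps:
T(d, r) = r
E = -16
-931*(E + 813) = -931*(-16 + 813) = -931*797 = -742007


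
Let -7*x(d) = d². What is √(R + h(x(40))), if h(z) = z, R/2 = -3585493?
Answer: I*√351389514/7 ≈ 2677.9*I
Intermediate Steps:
x(d) = -d²/7
R = -7170986 (R = 2*(-3585493) = -7170986)
√(R + h(x(40))) = √(-7170986 - ⅐*40²) = √(-7170986 - ⅐*1600) = √(-7170986 - 1600/7) = √(-50198502/7) = I*√351389514/7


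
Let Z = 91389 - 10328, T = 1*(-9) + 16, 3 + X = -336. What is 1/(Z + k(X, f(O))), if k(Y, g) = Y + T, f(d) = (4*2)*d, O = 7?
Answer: 1/80729 ≈ 1.2387e-5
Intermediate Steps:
X = -339 (X = -3 - 336 = -339)
f(d) = 8*d
T = 7 (T = -9 + 16 = 7)
Z = 81061
k(Y, g) = 7 + Y (k(Y, g) = Y + 7 = 7 + Y)
1/(Z + k(X, f(O))) = 1/(81061 + (7 - 339)) = 1/(81061 - 332) = 1/80729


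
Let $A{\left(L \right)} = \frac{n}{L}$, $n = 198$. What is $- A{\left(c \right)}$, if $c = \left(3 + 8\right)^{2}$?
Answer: $- \frac{18}{11} \approx -1.6364$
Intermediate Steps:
$c = 121$ ($c = 11^{2} = 121$)
$A{\left(L \right)} = \frac{198}{L}$
$- A{\left(c \right)} = - \frac{198}{121} = \left(-1\right) \frac{18}{11} = - \frac{18}{11}$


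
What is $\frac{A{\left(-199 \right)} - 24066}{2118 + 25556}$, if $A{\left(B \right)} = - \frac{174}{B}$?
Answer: $- \frac{2394480}{2753563} \approx -0.86959$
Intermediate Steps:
$\frac{A{\left(-199 \right)} - 24066}{2118 + 25556} = \frac{- \frac{174}{-199} - 24066}{2118 + 25556} = \frac{\left(-174\right) \left(- \frac{1}{199}\right) - 24066}{27674} = \left(\frac{174}{199} - 24066\right) \frac{1}{27674} = \left(- \frac{4788960}{199}\right) \frac{1}{27674} = - \frac{2394480}{2753563}$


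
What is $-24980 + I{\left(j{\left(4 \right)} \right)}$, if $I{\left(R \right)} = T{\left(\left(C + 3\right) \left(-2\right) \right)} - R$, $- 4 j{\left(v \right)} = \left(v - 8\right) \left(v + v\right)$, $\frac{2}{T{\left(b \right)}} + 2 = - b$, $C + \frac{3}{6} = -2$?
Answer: $-24990$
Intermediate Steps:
$C = - \frac{5}{2}$ ($C = - \frac{1}{2} - 2 = - \frac{5}{2} \approx -2.5$)
$T{\left(b \right)} = \frac{2}{-2 - b}$
$j{\left(v \right)} = - \frac{v \left(-8 + v\right)}{2}$ ($j{\left(v \right)} = - \frac{\left(v - 8\right) \left(v + v\right)}{4} = - \frac{\left(-8 + v\right) 2 v}{4} = - \frac{2 v \left(-8 + v\right)}{4} = - \frac{v \left(-8 + v\right)}{2}$)
$I{\left(R \right)} = -2 - R$ ($I{\left(R \right)} = - \frac{2}{2 + \left(- \frac{5}{2} + 3\right) \left(-2\right)} - R = - \frac{2}{2 + \frac{1}{2} \left(-2\right)} - R = - \frac{2}{2 - 1} - R = - \frac{2}{1} - R = \left(-2\right) 1 - R = -2 - R$)
$-24980 + I{\left(j{\left(4 \right)} \right)} = -24980 - \left(2 + \frac{1}{2} \cdot 4 \left(8 - 4\right)\right) = -24980 - \left(2 + \frac{1}{2} \cdot 4 \cdot 4\right) = -24980 - 10 = -24990$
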